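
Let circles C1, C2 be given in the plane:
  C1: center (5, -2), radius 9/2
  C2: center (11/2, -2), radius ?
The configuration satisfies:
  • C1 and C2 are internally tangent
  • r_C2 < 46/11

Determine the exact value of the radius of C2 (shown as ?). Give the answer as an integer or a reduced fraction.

1. [int C1,C2]  r_C2² − 9r_C2 + 20 = 0  ⇒  r_C2 = 4 or 5
2. given r_C2 < 46/11: keep 4

4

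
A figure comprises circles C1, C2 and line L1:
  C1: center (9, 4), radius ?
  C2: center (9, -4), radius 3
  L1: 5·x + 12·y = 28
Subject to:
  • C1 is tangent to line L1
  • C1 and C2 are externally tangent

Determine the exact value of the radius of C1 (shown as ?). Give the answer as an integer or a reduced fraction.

1. [C1‖L1]  r_C1² − 25 = 0  ⇒  r_C1 = 5 (r>0 drops 1)
2. [ext C1·C2]  r_C1² + 6r_C1 − 55 = 0  ⇒  r_C1 = 5 (r>0 drops 1)

5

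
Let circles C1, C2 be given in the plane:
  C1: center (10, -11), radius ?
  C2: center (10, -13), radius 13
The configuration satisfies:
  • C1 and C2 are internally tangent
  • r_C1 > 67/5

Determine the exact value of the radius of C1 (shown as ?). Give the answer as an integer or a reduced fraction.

1. [int C1,C2]  r_C1² − 26r_C1 + 165 = 0  ⇒  r_C1 = 11 or 15
2. given r_C1 > 67/5: keep 15

15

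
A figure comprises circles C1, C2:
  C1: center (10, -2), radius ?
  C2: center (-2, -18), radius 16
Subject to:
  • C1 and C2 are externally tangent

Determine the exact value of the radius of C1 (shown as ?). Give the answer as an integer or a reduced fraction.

4

1. [ext C1·C2]  r_C1² + 32r_C1 − 144 = 0  ⇒  r_C1 = 4 (r>0 drops 1)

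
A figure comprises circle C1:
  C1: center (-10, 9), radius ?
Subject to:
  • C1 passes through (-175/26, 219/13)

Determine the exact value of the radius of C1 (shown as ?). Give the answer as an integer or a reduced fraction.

1. [C1∋P]  r_C1² − 289/4 = 0  ⇒  r_C1 = 17/2 (r>0 drops 1)

17/2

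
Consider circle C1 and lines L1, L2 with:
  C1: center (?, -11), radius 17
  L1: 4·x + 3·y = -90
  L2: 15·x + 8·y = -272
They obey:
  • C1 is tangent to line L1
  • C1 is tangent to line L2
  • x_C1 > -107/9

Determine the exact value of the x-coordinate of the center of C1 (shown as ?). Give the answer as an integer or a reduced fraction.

7

1. [C1‖L1]  x_C1² + (57/2)x_C1 − 497/2 = 0  ⇒  x_C1 = -71/2 or 7
2. [C1‖L2]  x_C1² + (368/15)x_C1 − 3311/15 = 0  ⇒  x_C1 = -473/15 or 7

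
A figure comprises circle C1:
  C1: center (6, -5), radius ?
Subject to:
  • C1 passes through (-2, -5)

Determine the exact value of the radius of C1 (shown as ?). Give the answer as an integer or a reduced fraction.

1. [C1∋P]  r_C1² − 64 = 0  ⇒  r_C1 = 8 (r>0 drops 1)

8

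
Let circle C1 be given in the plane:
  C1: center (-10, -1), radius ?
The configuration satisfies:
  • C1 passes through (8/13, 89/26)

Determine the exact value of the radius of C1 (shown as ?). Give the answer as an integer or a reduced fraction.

23/2

1. [C1∋P]  r_C1² − 529/4 = 0  ⇒  r_C1 = 23/2 (r>0 drops 1)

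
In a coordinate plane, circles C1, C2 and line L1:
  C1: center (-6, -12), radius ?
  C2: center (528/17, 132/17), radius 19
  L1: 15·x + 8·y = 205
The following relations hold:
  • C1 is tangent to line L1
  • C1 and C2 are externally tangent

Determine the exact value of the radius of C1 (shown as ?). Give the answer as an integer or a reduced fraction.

1. [C1‖L1]  r_C1² − 529 = 0  ⇒  r_C1 = 23 (r>0 drops 1)
2. [ext C1·C2]  r_C1² + 38r_C1 − 1403 = 0  ⇒  r_C1 = 23 (r>0 drops 1)

23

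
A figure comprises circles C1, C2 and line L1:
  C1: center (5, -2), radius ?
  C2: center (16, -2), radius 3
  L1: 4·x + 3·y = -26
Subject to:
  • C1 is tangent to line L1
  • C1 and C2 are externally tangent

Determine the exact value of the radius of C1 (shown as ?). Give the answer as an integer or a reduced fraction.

8

1. [C1‖L1]  r_C1² − 64 = 0  ⇒  r_C1 = 8 (r>0 drops 1)
2. [ext C1·C2]  r_C1² + 6r_C1 − 112 = 0  ⇒  r_C1 = 8 (r>0 drops 1)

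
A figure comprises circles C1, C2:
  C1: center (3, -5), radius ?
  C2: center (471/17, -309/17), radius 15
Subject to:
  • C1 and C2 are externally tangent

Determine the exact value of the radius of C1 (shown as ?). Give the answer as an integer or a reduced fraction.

13

1. [ext C1·C2]  r_C1² + 30r_C1 − 559 = 0  ⇒  r_C1 = 13 (r>0 drops 1)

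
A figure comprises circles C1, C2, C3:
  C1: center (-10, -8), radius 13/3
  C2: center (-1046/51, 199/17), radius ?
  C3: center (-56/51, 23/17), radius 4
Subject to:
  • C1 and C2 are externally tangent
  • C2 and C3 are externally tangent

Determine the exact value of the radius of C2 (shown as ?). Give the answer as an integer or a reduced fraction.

18

1. [ext C1·C2]  r_C2² + (26/3)r_C2 − 480 = 0  ⇒  r_C2 = 18 (r>0 drops 1)
2. [ext C2·C3]  r_C2² + 8r_C2 − 468 = 0  ⇒  r_C2 = 18 (r>0 drops 1)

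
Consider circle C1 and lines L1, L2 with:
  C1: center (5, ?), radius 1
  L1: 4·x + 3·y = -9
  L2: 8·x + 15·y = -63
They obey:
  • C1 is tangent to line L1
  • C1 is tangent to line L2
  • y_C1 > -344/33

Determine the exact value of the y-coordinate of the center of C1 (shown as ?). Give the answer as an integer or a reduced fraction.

1. [C1‖L1]  y_C1² + (58/3)y_C1 + 272/3 = 0  ⇒  y_C1 = -34/3 or -8
2. [C1‖L2]  y_C1² + (206/15)y_C1 + 688/15 = 0  ⇒  y_C1 = -8 or -86/15

-8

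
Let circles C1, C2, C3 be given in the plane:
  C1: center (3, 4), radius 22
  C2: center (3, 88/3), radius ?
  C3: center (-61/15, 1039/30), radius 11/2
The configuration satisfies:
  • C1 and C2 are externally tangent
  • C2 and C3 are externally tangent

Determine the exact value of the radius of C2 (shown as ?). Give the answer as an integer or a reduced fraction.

10/3

1. [ext C1·C2]  r_C2² + 44r_C2 − 1420/9 = 0  ⇒  r_C2 = 10/3 (r>0 drops 1)
2. [ext C2·C3]  r_C2² + 11r_C2 − 430/9 = 0  ⇒  r_C2 = 10/3 (r>0 drops 1)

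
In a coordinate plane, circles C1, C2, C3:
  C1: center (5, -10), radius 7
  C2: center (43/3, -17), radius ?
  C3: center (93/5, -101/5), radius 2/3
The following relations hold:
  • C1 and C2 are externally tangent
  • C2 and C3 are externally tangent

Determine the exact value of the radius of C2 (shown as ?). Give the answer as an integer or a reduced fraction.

14/3

1. [ext C1·C2]  r_C2² + 14r_C2 − 784/9 = 0  ⇒  r_C2 = 14/3 (r>0 drops 1)
2. [ext C2·C3]  r_C2² + (4/3)r_C2 − 28 = 0  ⇒  r_C2 = 14/3 (r>0 drops 1)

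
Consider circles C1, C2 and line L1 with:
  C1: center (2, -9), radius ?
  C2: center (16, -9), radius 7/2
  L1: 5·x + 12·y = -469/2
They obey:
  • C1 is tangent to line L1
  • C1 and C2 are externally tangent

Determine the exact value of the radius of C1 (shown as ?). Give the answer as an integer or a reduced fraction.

1. [C1‖L1]  r_C1² − 441/4 = 0  ⇒  r_C1 = 21/2 (r>0 drops 1)
2. [ext C1·C2]  r_C1² + 7r_C1 − 735/4 = 0  ⇒  r_C1 = 21/2 (r>0 drops 1)

21/2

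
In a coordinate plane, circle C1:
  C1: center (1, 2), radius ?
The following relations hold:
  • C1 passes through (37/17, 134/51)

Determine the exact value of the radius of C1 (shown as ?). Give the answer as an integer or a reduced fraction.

1. [C1∋P]  r_C1² − 16/9 = 0  ⇒  r_C1 = 4/3 (r>0 drops 1)

4/3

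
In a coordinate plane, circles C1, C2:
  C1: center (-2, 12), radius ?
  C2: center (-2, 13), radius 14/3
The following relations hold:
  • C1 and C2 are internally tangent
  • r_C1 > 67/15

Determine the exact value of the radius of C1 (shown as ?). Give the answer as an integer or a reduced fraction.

1. [int C1,C2]  r_C1² − (28/3)r_C1 + 187/9 = 0  ⇒  r_C1 = 11/3 or 17/3
2. given r_C1 > 67/15: keep 17/3

17/3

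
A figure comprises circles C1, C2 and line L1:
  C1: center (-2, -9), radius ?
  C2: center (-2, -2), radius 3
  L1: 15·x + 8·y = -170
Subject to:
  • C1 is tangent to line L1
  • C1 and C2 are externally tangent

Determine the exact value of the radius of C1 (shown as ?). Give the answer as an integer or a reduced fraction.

1. [C1‖L1]  r_C1² − 16 = 0  ⇒  r_C1 = 4 (r>0 drops 1)
2. [ext C1·C2]  r_C1² + 6r_C1 − 40 = 0  ⇒  r_C1 = 4 (r>0 drops 1)

4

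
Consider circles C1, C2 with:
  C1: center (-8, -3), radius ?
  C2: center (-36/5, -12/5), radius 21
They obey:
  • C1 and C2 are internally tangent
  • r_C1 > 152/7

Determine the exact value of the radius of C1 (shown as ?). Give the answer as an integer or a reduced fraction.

22

1. [int C1,C2]  r_C1² − 42r_C1 + 440 = 0  ⇒  r_C1 = 20 or 22
2. given r_C1 > 152/7: keep 22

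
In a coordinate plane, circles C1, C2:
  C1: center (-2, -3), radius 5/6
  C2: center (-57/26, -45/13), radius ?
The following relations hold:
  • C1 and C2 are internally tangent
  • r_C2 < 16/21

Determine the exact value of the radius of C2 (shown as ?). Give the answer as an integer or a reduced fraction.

1. [int C1,C2]  r_C2² − (5/3)r_C2 + 4/9 = 0  ⇒  r_C2 = 1/3 or 4/3
2. given r_C2 < 16/21: keep 1/3

1/3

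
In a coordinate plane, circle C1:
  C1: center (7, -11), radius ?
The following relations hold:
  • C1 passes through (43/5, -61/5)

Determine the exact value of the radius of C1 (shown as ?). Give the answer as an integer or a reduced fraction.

2

1. [C1∋P]  r_C1² − 4 = 0  ⇒  r_C1 = 2 (r>0 drops 1)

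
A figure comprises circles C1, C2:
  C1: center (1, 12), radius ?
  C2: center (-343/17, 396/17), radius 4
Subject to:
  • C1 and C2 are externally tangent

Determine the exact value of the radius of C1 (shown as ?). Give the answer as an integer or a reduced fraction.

20

1. [ext C1·C2]  r_C1² + 8r_C1 − 560 = 0  ⇒  r_C1 = 20 (r>0 drops 1)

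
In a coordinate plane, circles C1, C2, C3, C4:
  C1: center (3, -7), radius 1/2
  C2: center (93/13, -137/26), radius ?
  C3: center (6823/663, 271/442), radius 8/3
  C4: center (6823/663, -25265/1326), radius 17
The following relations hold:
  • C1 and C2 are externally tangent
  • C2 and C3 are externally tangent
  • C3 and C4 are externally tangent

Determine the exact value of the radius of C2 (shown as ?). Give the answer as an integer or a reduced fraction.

1. [ext C1·C2]  r_C2² + 1r_C2 − 20 = 0  ⇒  r_C2 = 4 (r>0 drops 1)
2. [ext C2·C3]  r_C2² + (16/3)r_C2 − 112/3 = 0  ⇒  r_C2 = 4 (r>0 drops 1)

4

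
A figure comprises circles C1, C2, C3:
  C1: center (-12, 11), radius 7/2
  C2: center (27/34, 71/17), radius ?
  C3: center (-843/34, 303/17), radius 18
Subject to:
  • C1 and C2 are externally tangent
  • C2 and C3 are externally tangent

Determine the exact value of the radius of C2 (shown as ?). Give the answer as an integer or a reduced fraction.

11

1. [ext C1·C2]  r_C2² + 7r_C2 − 198 = 0  ⇒  r_C2 = 11 (r>0 drops 1)
2. [ext C2·C3]  r_C2² + 36r_C2 − 517 = 0  ⇒  r_C2 = 11 (r>0 drops 1)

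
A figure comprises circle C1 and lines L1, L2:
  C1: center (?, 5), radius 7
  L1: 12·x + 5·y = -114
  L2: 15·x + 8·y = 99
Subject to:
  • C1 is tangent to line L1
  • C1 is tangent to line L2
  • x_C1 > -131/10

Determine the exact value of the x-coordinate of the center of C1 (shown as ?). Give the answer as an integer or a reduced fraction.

-4

1. [C1‖L1]  x_C1² + (139/6)x_C1 + 230/3 = 0  ⇒  x_C1 = -115/6 or -4
2. [C1‖L2]  x_C1² − (118/15)x_C1 − 712/15 = 0  ⇒  x_C1 = -4 or 178/15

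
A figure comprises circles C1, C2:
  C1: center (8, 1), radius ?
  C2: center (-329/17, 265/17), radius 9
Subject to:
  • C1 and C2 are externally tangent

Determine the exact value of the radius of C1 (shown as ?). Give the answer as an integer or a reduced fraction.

22

1. [ext C1·C2]  r_C1² + 18r_C1 − 880 = 0  ⇒  r_C1 = 22 (r>0 drops 1)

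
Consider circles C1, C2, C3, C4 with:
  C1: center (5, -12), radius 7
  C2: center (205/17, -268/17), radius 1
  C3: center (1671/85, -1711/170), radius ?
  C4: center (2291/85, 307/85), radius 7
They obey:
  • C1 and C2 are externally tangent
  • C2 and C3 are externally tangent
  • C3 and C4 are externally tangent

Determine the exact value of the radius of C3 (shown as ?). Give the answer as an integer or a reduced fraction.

1. [ext C2·C3]  r_C3² + 2r_C3 − 357/4 = 0  ⇒  r_C3 = 17/2 (r>0 drops 1)
2. [ext C3·C4]  r_C3² + 14r_C3 − 765/4 = 0  ⇒  r_C3 = 17/2 (r>0 drops 1)

17/2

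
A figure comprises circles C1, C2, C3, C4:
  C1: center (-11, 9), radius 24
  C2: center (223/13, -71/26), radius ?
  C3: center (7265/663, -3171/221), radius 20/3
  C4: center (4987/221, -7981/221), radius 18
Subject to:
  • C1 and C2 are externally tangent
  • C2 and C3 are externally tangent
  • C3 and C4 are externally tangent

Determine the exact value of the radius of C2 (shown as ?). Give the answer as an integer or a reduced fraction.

1. [ext C1·C2]  r_C2² + 48r_C2 − 1417/4 = 0  ⇒  r_C2 = 13/2 (r>0 drops 1)
2. [ext C2·C3]  r_C2² + (40/3)r_C2 − 1547/12 = 0  ⇒  r_C2 = 13/2 (r>0 drops 1)

13/2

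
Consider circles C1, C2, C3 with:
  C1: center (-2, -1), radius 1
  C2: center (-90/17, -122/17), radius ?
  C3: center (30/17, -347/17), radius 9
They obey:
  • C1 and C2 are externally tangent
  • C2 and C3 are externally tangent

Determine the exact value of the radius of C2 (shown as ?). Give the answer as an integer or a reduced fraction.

6

1. [ext C1·C2]  r_C2² + 2r_C2 − 48 = 0  ⇒  r_C2 = 6 (r>0 drops 1)
2. [ext C2·C3]  r_C2² + 18r_C2 − 144 = 0  ⇒  r_C2 = 6 (r>0 drops 1)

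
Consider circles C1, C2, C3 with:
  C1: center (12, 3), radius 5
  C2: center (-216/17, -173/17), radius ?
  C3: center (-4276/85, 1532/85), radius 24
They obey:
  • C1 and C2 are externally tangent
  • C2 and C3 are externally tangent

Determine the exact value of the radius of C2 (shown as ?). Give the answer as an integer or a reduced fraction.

23

1. [ext C1·C2]  r_C2² + 10r_C2 − 759 = 0  ⇒  r_C2 = 23 (r>0 drops 1)
2. [ext C2·C3]  r_C2² + 48r_C2 − 1633 = 0  ⇒  r_C2 = 23 (r>0 drops 1)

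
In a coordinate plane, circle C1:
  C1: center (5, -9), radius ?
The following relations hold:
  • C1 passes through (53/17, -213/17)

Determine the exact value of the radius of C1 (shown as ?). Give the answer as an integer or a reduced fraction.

4

1. [C1∋P]  r_C1² − 16 = 0  ⇒  r_C1 = 4 (r>0 drops 1)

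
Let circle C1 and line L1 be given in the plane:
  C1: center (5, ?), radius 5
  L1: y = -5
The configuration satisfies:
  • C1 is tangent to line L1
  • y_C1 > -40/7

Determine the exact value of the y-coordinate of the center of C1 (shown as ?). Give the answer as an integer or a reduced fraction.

0

1. [C1‖L1]  y_C1² + 10y_C1 = 0  ⇒  y_C1 = -10 or 0
2. given y_C1 > -40/7: keep 0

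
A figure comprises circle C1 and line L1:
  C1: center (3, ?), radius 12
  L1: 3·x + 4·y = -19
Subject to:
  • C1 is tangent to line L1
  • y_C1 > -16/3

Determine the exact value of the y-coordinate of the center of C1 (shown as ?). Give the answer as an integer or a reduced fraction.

8

1. [C1‖L1]  y_C1² + 14y_C1 − 176 = 0  ⇒  y_C1 = -22 or 8
2. given y_C1 > -16/3: keep 8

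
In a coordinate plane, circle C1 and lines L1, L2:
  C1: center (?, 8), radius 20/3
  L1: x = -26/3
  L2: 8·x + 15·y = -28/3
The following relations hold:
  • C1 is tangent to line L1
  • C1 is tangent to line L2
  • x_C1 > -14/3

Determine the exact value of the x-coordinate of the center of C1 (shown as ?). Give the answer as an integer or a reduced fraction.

-2

1. [C1‖L1]  x_C1² + (52/3)x_C1 + 92/3 = 0  ⇒  x_C1 = -46/3 or -2
2. [C1‖L2]  x_C1² + (97/3)x_C1 + 182/3 = 0  ⇒  x_C1 = -91/3 or -2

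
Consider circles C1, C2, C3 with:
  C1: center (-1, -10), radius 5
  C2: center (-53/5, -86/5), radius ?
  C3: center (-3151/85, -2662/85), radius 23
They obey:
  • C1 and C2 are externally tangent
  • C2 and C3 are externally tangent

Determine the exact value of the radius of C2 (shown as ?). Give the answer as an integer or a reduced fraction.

1. [ext C1·C2]  r_C2² + 10r_C2 − 119 = 0  ⇒  r_C2 = 7 (r>0 drops 1)
2. [ext C2·C3]  r_C2² + 46r_C2 − 371 = 0  ⇒  r_C2 = 7 (r>0 drops 1)

7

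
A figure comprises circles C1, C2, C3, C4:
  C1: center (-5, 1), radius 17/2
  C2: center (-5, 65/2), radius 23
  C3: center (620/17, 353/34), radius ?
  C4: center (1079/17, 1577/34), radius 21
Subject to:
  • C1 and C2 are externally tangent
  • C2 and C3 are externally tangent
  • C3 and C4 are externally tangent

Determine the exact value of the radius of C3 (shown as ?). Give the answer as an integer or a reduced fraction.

24

1. [ext C2·C3]  r_C3² + 46r_C3 − 1680 = 0  ⇒  r_C3 = 24 (r>0 drops 1)
2. [ext C3·C4]  r_C3² + 42r_C3 − 1584 = 0  ⇒  r_C3 = 24 (r>0 drops 1)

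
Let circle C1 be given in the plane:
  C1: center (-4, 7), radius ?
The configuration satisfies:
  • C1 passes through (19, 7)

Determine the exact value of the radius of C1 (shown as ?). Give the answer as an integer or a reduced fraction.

1. [C1∋P]  r_C1² − 529 = 0  ⇒  r_C1 = 23 (r>0 drops 1)

23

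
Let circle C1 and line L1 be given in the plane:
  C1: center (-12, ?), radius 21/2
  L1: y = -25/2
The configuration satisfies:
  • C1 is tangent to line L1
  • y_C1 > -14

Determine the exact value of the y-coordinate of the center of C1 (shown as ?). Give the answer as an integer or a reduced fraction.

-2

1. [C1‖L1]  y_C1² + 25y_C1 + 46 = 0  ⇒  y_C1 = -23 or -2
2. given y_C1 > -14: keep -2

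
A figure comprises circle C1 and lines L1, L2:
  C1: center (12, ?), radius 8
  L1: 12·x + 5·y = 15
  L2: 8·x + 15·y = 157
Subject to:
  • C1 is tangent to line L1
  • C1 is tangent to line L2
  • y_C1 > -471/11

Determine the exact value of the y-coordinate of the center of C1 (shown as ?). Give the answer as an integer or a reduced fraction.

-5

1. [C1‖L1]  y_C1² + (258/5)y_C1 + 233 = 0  ⇒  y_C1 = -233/5 or -5
2. [C1‖L2]  y_C1² − (122/15)y_C1 − 197/3 = 0  ⇒  y_C1 = -5 or 197/15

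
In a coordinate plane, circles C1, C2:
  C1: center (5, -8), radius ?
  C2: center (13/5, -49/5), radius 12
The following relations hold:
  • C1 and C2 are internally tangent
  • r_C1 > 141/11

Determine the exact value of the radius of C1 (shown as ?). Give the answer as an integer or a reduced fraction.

1. [int C1,C2]  r_C1² − 24r_C1 + 135 = 0  ⇒  r_C1 = 9 or 15
2. given r_C1 > 141/11: keep 15

15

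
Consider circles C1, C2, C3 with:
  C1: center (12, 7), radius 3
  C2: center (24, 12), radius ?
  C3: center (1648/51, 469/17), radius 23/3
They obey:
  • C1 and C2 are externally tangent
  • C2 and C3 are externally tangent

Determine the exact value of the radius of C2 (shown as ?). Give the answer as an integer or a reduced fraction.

1. [ext C1·C2]  r_C2² + 6r_C2 − 160 = 0  ⇒  r_C2 = 10 (r>0 drops 1)
2. [ext C2·C3]  r_C2² + (46/3)r_C2 − 760/3 = 0  ⇒  r_C2 = 10 (r>0 drops 1)

10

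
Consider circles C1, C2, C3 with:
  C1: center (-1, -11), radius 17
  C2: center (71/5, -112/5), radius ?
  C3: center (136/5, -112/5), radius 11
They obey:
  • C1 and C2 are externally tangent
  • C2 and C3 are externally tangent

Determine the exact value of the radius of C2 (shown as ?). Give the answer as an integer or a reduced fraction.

2

1. [ext C1·C2]  r_C2² + 34r_C2 − 72 = 0  ⇒  r_C2 = 2 (r>0 drops 1)
2. [ext C2·C3]  r_C2² + 22r_C2 − 48 = 0  ⇒  r_C2 = 2 (r>0 drops 1)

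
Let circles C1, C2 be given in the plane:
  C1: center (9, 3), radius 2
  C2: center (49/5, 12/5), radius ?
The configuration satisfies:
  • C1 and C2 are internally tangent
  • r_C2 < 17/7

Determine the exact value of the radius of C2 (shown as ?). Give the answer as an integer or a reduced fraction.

1. [int C1,C2]  r_C2² − 4r_C2 + 3 = 0  ⇒  r_C2 = 1 or 3
2. given r_C2 < 17/7: keep 1

1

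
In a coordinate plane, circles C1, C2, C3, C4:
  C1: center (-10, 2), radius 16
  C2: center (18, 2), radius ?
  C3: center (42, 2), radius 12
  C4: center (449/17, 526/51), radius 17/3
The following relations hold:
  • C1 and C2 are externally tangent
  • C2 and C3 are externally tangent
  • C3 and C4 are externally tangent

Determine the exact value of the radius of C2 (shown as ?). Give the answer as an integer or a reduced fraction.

1. [ext C1·C2]  r_C2² + 32r_C2 − 528 = 0  ⇒  r_C2 = 12 (r>0 drops 1)
2. [ext C2·C3]  r_C2² + 24r_C2 − 432 = 0  ⇒  r_C2 = 12 (r>0 drops 1)

12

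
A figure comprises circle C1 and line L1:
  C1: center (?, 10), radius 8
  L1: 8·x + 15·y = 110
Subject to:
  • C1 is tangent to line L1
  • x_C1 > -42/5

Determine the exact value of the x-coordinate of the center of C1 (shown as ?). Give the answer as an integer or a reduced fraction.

1. [C1‖L1]  x_C1² + 10x_C1 − 264 = 0  ⇒  x_C1 = -22 or 12
2. given x_C1 > -42/5: keep 12

12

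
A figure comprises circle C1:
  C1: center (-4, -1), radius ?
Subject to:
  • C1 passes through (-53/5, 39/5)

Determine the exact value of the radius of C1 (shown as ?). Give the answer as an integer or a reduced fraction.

1. [C1∋P]  r_C1² − 121 = 0  ⇒  r_C1 = 11 (r>0 drops 1)

11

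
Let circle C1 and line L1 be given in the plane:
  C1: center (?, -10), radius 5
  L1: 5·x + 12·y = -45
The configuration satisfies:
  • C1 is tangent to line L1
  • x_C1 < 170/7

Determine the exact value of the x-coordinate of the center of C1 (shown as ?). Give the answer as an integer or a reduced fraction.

1. [C1‖L1]  x_C1² − 30x_C1 + 56 = 0  ⇒  x_C1 = 2 or 28
2. given x_C1 < 170/7: keep 2

2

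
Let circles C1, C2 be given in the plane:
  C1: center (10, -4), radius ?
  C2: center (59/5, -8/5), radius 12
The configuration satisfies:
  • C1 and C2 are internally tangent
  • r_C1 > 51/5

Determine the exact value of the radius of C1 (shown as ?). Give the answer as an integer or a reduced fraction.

1. [int C1,C2]  r_C1² − 24r_C1 + 135 = 0  ⇒  r_C1 = 9 or 15
2. given r_C1 > 51/5: keep 15

15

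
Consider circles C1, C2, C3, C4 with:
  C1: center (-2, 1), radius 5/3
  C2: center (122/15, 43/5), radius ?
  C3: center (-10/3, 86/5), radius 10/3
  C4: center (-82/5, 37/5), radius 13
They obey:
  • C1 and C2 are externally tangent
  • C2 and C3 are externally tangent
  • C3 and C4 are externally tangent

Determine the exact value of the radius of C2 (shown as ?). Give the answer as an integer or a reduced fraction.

1. [ext C1·C2]  r_C2² + (10/3)r_C2 − 473/3 = 0  ⇒  r_C2 = 11 (r>0 drops 1)
2. [ext C2·C3]  r_C2² + (20/3)r_C2 − 583/3 = 0  ⇒  r_C2 = 11 (r>0 drops 1)

11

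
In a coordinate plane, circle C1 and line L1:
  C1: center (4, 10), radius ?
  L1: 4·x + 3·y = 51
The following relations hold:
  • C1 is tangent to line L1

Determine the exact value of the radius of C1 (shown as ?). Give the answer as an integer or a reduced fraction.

1

1. [C1‖L1]  r_C1² − 1 = 0  ⇒  r_C1 = 1 (r>0 drops 1)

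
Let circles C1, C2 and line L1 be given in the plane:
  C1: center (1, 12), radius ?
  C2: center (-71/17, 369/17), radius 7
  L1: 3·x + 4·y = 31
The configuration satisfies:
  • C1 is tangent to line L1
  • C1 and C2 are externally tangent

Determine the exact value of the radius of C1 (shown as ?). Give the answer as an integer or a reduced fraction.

4

1. [C1‖L1]  r_C1² − 16 = 0  ⇒  r_C1 = 4 (r>0 drops 1)
2. [ext C1·C2]  r_C1² + 14r_C1 − 72 = 0  ⇒  r_C1 = 4 (r>0 drops 1)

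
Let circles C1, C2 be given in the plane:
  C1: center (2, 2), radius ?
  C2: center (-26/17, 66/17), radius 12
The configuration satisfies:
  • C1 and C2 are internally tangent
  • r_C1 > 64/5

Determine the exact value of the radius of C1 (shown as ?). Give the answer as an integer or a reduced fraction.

16

1. [int C1,C2]  r_C1² − 24r_C1 + 128 = 0  ⇒  r_C1 = 8 or 16
2. given r_C1 > 64/5: keep 16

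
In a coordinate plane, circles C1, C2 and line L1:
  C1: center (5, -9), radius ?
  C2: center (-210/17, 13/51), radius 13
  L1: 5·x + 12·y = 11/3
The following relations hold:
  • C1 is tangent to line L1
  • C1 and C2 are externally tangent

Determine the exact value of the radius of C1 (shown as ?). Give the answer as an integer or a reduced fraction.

20/3

1. [C1‖L1]  r_C1² − 400/9 = 0  ⇒  r_C1 = 20/3 (r>0 drops 1)
2. [ext C1·C2]  r_C1² + 26r_C1 − 1960/9 = 0  ⇒  r_C1 = 20/3 (r>0 drops 1)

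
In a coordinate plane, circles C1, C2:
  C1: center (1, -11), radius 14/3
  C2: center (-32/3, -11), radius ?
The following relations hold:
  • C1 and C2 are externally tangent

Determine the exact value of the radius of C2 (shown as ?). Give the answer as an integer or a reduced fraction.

7

1. [ext C1·C2]  r_C2² + (28/3)r_C2 − 343/3 = 0  ⇒  r_C2 = 7 (r>0 drops 1)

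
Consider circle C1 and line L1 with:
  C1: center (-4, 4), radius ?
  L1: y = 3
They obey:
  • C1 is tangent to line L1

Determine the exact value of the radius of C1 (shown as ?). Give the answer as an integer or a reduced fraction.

1. [C1‖L1]  r_C1² − 1 = 0  ⇒  r_C1 = 1 (r>0 drops 1)

1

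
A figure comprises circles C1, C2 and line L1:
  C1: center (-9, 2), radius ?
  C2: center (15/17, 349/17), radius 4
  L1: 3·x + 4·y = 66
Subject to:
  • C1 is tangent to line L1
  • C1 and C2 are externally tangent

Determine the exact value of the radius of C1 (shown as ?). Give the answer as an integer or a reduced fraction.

17

1. [C1‖L1]  r_C1² − 289 = 0  ⇒  r_C1 = 17 (r>0 drops 1)
2. [ext C1·C2]  r_C1² + 8r_C1 − 425 = 0  ⇒  r_C1 = 17 (r>0 drops 1)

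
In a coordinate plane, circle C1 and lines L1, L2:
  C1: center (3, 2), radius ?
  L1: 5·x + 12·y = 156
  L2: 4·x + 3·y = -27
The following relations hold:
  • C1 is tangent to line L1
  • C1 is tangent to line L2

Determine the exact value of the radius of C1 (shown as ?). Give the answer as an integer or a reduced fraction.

9

1. [C1‖L1]  r_C1² − 81 = 0  ⇒  r_C1 = 9 (r>0 drops 1)
2. [C1‖L2]  r_C1² − 81 = 0  ⇒  r_C1 = 9 (r>0 drops 1)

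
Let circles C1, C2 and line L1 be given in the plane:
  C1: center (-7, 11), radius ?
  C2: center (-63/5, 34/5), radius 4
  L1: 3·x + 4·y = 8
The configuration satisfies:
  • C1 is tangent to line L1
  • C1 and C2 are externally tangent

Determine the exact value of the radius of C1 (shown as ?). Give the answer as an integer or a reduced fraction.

3

1. [C1‖L1]  r_C1² − 9 = 0  ⇒  r_C1 = 3 (r>0 drops 1)
2. [ext C1·C2]  r_C1² + 8r_C1 − 33 = 0  ⇒  r_C1 = 3 (r>0 drops 1)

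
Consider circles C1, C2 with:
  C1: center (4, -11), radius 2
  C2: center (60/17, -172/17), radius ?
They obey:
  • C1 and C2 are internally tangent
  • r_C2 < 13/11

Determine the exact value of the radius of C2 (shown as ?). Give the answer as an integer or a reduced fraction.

1

1. [int C1,C2]  r_C2² − 4r_C2 + 3 = 0  ⇒  r_C2 = 1 or 3
2. given r_C2 < 13/11: keep 1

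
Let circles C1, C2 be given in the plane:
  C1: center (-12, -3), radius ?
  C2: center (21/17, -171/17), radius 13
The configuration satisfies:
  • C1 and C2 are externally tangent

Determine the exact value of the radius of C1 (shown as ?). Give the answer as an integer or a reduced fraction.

2

1. [ext C1·C2]  r_C1² + 26r_C1 − 56 = 0  ⇒  r_C1 = 2 (r>0 drops 1)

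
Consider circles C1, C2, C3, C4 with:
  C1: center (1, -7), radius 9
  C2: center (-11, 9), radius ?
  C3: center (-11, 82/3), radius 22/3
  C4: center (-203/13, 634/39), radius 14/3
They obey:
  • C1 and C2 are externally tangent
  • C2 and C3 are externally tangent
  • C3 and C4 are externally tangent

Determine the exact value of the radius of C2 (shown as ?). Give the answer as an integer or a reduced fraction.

11

1. [ext C1·C2]  r_C2² + 18r_C2 − 319 = 0  ⇒  r_C2 = 11 (r>0 drops 1)
2. [ext C2·C3]  r_C2² + (44/3)r_C2 − 847/3 = 0  ⇒  r_C2 = 11 (r>0 drops 1)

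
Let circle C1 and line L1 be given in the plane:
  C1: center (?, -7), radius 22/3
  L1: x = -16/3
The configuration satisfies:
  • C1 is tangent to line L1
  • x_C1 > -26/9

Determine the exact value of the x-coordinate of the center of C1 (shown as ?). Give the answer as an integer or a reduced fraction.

2

1. [C1‖L1]  x_C1² + (32/3)x_C1 − 76/3 = 0  ⇒  x_C1 = -38/3 or 2
2. given x_C1 > -26/9: keep 2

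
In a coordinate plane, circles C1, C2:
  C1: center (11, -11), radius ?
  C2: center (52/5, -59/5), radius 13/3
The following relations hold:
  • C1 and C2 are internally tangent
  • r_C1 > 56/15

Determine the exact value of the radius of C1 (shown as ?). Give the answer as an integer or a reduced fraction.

16/3

1. [int C1,C2]  r_C1² − (26/3)r_C1 + 160/9 = 0  ⇒  r_C1 = 10/3 or 16/3
2. given r_C1 > 56/15: keep 16/3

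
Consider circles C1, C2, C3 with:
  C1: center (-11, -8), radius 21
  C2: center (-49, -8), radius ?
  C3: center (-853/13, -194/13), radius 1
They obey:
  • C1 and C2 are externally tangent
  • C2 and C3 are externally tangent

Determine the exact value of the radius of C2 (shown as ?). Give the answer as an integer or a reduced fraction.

1. [ext C1·C2]  r_C2² + 42r_C2 − 1003 = 0  ⇒  r_C2 = 17 (r>0 drops 1)
2. [ext C2·C3]  r_C2² + 2r_C2 − 323 = 0  ⇒  r_C2 = 17 (r>0 drops 1)

17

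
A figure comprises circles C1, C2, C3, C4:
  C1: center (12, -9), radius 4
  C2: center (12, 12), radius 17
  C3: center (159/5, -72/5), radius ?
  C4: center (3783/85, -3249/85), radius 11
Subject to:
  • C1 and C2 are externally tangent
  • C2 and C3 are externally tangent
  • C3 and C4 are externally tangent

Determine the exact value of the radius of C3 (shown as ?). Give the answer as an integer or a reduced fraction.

1. [ext C2·C3]  r_C3² + 34r_C3 − 800 = 0  ⇒  r_C3 = 16 (r>0 drops 1)
2. [ext C3·C4]  r_C3² + 22r_C3 − 608 = 0  ⇒  r_C3 = 16 (r>0 drops 1)

16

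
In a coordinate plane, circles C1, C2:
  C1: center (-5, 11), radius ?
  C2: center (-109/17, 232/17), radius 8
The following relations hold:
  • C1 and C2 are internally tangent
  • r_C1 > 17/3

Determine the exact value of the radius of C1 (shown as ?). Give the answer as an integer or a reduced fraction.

11

1. [int C1,C2]  r_C1² − 16r_C1 + 55 = 0  ⇒  r_C1 = 5 or 11
2. given r_C1 > 17/3: keep 11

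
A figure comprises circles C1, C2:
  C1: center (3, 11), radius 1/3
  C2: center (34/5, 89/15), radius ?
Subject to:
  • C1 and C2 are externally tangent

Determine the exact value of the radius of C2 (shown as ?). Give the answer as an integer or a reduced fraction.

1. [ext C1·C2]  r_C2² + (2/3)r_C2 − 40 = 0  ⇒  r_C2 = 6 (r>0 drops 1)

6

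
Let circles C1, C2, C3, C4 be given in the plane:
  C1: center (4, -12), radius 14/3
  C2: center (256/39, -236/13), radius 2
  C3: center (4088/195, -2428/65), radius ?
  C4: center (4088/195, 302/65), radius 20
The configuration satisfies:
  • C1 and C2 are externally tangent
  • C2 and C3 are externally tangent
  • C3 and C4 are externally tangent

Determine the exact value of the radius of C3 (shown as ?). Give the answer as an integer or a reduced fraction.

22

1. [ext C2·C3]  r_C3² + 4r_C3 − 572 = 0  ⇒  r_C3 = 22 (r>0 drops 1)
2. [ext C3·C4]  r_C3² + 40r_C3 − 1364 = 0  ⇒  r_C3 = 22 (r>0 drops 1)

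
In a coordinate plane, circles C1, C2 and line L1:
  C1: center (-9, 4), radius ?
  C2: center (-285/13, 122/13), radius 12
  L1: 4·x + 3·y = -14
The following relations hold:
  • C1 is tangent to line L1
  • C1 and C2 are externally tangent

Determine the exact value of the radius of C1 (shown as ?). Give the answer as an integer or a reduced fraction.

1. [C1‖L1]  r_C1² − 4 = 0  ⇒  r_C1 = 2 (r>0 drops 1)
2. [ext C1·C2]  r_C1² + 24r_C1 − 52 = 0  ⇒  r_C1 = 2 (r>0 drops 1)

2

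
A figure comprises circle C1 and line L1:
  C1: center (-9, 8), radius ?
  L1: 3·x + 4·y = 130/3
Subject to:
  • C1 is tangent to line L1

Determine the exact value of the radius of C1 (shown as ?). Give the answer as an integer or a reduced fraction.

23/3

1. [C1‖L1]  r_C1² − 529/9 = 0  ⇒  r_C1 = 23/3 (r>0 drops 1)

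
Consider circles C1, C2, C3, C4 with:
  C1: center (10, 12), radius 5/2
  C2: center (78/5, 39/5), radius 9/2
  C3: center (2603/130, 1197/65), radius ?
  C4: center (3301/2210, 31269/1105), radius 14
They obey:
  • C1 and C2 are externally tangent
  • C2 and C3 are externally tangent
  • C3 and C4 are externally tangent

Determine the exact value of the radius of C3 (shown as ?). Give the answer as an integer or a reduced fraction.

7

1. [ext C2·C3]  r_C3² + 9r_C3 − 112 = 0  ⇒  r_C3 = 7 (r>0 drops 1)
2. [ext C3·C4]  r_C3² + 28r_C3 − 245 = 0  ⇒  r_C3 = 7 (r>0 drops 1)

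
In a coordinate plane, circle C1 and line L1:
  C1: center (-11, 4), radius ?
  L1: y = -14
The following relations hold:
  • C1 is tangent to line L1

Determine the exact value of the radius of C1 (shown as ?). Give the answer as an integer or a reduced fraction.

18

1. [C1‖L1]  r_C1² − 324 = 0  ⇒  r_C1 = 18 (r>0 drops 1)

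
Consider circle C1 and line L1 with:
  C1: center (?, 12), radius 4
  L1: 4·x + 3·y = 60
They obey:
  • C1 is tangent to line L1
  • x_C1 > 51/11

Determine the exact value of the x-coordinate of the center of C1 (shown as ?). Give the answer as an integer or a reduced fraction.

1. [C1‖L1]  x_C1² − 12x_C1 + 11 = 0  ⇒  x_C1 = 1 or 11
2. given x_C1 > 51/11: keep 11

11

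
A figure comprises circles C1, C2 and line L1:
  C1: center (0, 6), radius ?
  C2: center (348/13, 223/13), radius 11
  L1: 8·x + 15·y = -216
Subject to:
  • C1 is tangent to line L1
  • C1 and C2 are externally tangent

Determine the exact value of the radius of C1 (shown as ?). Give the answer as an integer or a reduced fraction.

18

1. [C1‖L1]  r_C1² − 324 = 0  ⇒  r_C1 = 18 (r>0 drops 1)
2. [ext C1·C2]  r_C1² + 22r_C1 − 720 = 0  ⇒  r_C1 = 18 (r>0 drops 1)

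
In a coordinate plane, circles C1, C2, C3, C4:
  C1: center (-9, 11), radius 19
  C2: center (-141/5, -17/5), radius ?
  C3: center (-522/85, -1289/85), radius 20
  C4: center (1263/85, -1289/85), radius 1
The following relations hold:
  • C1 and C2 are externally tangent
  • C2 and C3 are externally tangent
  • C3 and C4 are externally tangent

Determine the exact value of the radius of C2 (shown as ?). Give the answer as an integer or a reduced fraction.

1. [ext C1·C2]  r_C2² + 38r_C2 − 215 = 0  ⇒  r_C2 = 5 (r>0 drops 1)
2. [ext C2·C3]  r_C2² + 40r_C2 − 225 = 0  ⇒  r_C2 = 5 (r>0 drops 1)

5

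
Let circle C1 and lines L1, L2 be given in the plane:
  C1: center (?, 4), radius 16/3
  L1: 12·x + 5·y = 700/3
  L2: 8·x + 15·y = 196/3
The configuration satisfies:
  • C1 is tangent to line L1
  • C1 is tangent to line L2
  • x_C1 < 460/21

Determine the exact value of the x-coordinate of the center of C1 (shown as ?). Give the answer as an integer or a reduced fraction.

1. [C1‖L1]  x_C1² − (320/9)x_C1 + 848/3 = 0  ⇒  x_C1 = 12 or 212/9
2. [C1‖L2]  x_C1² − (4/3)x_C1 − 128 = 0  ⇒  x_C1 = -32/3 or 12

12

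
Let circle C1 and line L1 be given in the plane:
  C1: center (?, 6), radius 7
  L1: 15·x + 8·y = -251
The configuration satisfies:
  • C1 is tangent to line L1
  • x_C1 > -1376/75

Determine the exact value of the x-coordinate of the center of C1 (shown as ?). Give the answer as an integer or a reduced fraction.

1. [C1‖L1]  x_C1² + (598/15)x_C1 + 1672/5 = 0  ⇒  x_C1 = -418/15 or -12
2. given x_C1 > -1376/75: keep -12

-12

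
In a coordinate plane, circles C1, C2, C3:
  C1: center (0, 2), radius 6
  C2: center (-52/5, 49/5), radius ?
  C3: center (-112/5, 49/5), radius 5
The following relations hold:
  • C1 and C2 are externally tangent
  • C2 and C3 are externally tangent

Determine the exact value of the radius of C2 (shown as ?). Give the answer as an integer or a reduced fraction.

7

1. [ext C1·C2]  r_C2² + 12r_C2 − 133 = 0  ⇒  r_C2 = 7 (r>0 drops 1)
2. [ext C2·C3]  r_C2² + 10r_C2 − 119 = 0  ⇒  r_C2 = 7 (r>0 drops 1)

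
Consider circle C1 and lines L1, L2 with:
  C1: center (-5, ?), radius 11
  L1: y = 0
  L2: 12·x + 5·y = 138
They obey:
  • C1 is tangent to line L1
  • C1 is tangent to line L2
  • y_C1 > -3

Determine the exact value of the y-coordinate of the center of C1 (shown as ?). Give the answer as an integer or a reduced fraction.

11

1. [C1‖L1]  y_C1² − 121 = 0  ⇒  y_C1 = -11 or 11
2. [C1‖L2]  y_C1² − (396/5)y_C1 + 3751/5 = 0  ⇒  y_C1 = 11 or 341/5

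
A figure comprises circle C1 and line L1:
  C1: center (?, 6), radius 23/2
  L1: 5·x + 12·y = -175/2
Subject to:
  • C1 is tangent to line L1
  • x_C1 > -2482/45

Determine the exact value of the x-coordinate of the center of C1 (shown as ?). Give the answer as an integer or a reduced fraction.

1. [C1‖L1]  x_C1² + (319/5)x_C1 + 618/5 = 0  ⇒  x_C1 = -309/5 or -2
2. given x_C1 > -2482/45: keep -2

-2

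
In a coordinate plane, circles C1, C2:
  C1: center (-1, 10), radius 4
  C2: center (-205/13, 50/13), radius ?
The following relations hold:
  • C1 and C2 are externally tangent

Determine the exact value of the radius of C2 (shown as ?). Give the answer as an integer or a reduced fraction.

1. [ext C1·C2]  r_C2² + 8r_C2 − 240 = 0  ⇒  r_C2 = 12 (r>0 drops 1)

12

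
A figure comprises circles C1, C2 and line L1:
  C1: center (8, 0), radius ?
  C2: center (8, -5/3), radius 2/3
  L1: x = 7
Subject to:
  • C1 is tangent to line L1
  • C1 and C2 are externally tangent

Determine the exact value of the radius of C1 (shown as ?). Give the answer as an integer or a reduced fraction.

1

1. [C1‖L1]  r_C1² − 1 = 0  ⇒  r_C1 = 1 (r>0 drops 1)
2. [ext C1·C2]  r_C1² + (4/3)r_C1 − 7/3 = 0  ⇒  r_C1 = 1 (r>0 drops 1)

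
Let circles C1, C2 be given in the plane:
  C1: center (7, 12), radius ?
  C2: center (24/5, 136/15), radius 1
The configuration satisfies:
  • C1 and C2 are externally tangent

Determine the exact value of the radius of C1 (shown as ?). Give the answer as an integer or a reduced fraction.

1. [ext C1·C2]  r_C1² + 2r_C1 − 112/9 = 0  ⇒  r_C1 = 8/3 (r>0 drops 1)

8/3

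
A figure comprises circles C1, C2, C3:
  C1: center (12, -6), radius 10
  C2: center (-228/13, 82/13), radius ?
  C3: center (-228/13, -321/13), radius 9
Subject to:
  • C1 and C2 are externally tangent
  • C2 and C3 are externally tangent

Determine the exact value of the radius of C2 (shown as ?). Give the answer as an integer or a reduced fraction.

1. [ext C1·C2]  r_C2² + 20r_C2 − 924 = 0  ⇒  r_C2 = 22 (r>0 drops 1)
2. [ext C2·C3]  r_C2² + 18r_C2 − 880 = 0  ⇒  r_C2 = 22 (r>0 drops 1)

22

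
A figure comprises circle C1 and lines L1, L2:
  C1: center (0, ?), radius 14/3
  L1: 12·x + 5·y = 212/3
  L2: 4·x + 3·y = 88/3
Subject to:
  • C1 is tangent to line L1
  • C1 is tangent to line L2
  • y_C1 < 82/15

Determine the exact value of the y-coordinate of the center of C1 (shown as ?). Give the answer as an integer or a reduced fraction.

2

1. [C1‖L1]  y_C1² − (424/15)y_C1 + 788/15 = 0  ⇒  y_C1 = 2 or 394/15
2. [C1‖L2]  y_C1² − (176/9)y_C1 + 316/9 = 0  ⇒  y_C1 = 2 or 158/9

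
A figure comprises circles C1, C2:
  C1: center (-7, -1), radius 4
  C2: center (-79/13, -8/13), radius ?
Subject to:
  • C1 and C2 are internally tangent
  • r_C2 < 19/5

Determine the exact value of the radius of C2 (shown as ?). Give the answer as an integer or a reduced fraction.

1. [int C1,C2]  r_C2² − 8r_C2 + 15 = 0  ⇒  r_C2 = 3 or 5
2. given r_C2 < 19/5: keep 3

3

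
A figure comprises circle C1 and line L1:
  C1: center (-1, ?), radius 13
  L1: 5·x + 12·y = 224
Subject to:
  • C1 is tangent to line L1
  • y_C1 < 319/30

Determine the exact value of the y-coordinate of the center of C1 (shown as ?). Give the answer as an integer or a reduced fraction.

1. [C1‖L1]  y_C1² − (229/6)y_C1 + 995/6 = 0  ⇒  y_C1 = 5 or 199/6
2. given y_C1 < 319/30: keep 5

5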